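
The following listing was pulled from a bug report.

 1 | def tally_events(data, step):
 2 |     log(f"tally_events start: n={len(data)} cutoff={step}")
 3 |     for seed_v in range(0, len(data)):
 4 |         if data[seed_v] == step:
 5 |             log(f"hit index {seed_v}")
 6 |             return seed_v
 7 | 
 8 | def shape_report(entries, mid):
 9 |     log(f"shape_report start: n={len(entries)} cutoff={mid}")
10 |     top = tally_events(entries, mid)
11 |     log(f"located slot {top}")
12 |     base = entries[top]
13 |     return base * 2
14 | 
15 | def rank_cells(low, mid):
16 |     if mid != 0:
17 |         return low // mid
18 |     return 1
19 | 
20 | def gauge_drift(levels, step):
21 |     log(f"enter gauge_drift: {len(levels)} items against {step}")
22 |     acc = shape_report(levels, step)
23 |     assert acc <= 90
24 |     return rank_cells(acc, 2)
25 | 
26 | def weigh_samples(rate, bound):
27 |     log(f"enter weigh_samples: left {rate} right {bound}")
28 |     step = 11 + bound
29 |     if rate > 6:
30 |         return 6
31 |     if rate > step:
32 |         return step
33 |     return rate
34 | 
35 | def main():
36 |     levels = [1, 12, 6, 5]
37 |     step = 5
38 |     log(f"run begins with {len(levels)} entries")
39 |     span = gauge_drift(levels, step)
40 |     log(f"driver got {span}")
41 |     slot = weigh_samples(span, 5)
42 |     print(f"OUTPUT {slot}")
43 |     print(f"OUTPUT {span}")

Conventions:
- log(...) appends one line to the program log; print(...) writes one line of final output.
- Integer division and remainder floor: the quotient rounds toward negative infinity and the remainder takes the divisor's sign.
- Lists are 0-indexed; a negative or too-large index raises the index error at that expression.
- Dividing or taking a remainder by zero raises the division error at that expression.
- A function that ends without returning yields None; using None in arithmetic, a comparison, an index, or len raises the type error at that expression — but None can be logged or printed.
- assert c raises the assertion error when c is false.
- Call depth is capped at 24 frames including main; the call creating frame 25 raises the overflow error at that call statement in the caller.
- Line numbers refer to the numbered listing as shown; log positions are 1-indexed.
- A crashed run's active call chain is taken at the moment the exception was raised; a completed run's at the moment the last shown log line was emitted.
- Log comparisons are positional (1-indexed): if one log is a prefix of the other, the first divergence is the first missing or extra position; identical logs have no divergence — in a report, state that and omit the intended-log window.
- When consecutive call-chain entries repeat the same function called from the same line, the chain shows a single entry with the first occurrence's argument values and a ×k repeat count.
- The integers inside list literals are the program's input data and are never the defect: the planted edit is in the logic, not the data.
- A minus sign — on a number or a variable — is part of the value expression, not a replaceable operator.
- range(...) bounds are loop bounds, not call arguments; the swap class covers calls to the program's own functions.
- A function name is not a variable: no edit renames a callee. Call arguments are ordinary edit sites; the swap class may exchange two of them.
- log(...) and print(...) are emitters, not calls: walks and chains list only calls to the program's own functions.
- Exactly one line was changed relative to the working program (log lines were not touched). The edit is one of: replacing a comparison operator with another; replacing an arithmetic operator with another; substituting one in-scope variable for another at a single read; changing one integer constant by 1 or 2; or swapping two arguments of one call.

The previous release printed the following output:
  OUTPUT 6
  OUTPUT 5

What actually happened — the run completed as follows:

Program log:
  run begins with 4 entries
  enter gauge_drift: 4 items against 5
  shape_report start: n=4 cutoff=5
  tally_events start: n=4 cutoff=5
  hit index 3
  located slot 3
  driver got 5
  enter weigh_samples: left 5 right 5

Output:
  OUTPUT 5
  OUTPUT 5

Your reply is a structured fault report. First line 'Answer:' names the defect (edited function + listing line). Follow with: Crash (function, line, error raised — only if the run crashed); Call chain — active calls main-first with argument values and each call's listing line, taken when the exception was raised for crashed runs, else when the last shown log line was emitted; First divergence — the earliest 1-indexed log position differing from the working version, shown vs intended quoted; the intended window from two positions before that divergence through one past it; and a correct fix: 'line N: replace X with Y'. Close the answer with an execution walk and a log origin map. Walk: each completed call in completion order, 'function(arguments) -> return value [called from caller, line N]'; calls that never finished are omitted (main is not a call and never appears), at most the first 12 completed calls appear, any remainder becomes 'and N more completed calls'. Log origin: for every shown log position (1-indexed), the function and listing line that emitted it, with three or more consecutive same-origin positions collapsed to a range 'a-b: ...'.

Answer: the defect is in weigh_samples at line 29.
The tell: The two runs log identically and part ways only at the printed values.
Call chain: main -> weigh_samples(5, 5) (called at line 41).
First divergence: none — the logs agree in full.
Execution walk:
  tally_events([1, 12, 6, 5], 5) -> 3  [called from shape_report, line 10]
  shape_report([1, 12, 6, 5], 5) -> 10  [called from gauge_drift, line 22]
  rank_cells(10, 2) -> 5  [called from gauge_drift, line 24]
  gauge_drift([1, 12, 6, 5], 5) -> 5  [called from main, line 39]
  weigh_samples(5, 5) -> 5  [called from main, line 41]
Origin of each log line:
  1 — main, line 38
  2 — gauge_drift, line 21
  3 — shape_report, line 9
  4 — tally_events, line 2
  5 — tally_events, line 5
  6 — shape_report, line 11
  7 — main, line 40
  8 — weigh_samples, line 27
A correct fix: line 29: replace `>` with `<`.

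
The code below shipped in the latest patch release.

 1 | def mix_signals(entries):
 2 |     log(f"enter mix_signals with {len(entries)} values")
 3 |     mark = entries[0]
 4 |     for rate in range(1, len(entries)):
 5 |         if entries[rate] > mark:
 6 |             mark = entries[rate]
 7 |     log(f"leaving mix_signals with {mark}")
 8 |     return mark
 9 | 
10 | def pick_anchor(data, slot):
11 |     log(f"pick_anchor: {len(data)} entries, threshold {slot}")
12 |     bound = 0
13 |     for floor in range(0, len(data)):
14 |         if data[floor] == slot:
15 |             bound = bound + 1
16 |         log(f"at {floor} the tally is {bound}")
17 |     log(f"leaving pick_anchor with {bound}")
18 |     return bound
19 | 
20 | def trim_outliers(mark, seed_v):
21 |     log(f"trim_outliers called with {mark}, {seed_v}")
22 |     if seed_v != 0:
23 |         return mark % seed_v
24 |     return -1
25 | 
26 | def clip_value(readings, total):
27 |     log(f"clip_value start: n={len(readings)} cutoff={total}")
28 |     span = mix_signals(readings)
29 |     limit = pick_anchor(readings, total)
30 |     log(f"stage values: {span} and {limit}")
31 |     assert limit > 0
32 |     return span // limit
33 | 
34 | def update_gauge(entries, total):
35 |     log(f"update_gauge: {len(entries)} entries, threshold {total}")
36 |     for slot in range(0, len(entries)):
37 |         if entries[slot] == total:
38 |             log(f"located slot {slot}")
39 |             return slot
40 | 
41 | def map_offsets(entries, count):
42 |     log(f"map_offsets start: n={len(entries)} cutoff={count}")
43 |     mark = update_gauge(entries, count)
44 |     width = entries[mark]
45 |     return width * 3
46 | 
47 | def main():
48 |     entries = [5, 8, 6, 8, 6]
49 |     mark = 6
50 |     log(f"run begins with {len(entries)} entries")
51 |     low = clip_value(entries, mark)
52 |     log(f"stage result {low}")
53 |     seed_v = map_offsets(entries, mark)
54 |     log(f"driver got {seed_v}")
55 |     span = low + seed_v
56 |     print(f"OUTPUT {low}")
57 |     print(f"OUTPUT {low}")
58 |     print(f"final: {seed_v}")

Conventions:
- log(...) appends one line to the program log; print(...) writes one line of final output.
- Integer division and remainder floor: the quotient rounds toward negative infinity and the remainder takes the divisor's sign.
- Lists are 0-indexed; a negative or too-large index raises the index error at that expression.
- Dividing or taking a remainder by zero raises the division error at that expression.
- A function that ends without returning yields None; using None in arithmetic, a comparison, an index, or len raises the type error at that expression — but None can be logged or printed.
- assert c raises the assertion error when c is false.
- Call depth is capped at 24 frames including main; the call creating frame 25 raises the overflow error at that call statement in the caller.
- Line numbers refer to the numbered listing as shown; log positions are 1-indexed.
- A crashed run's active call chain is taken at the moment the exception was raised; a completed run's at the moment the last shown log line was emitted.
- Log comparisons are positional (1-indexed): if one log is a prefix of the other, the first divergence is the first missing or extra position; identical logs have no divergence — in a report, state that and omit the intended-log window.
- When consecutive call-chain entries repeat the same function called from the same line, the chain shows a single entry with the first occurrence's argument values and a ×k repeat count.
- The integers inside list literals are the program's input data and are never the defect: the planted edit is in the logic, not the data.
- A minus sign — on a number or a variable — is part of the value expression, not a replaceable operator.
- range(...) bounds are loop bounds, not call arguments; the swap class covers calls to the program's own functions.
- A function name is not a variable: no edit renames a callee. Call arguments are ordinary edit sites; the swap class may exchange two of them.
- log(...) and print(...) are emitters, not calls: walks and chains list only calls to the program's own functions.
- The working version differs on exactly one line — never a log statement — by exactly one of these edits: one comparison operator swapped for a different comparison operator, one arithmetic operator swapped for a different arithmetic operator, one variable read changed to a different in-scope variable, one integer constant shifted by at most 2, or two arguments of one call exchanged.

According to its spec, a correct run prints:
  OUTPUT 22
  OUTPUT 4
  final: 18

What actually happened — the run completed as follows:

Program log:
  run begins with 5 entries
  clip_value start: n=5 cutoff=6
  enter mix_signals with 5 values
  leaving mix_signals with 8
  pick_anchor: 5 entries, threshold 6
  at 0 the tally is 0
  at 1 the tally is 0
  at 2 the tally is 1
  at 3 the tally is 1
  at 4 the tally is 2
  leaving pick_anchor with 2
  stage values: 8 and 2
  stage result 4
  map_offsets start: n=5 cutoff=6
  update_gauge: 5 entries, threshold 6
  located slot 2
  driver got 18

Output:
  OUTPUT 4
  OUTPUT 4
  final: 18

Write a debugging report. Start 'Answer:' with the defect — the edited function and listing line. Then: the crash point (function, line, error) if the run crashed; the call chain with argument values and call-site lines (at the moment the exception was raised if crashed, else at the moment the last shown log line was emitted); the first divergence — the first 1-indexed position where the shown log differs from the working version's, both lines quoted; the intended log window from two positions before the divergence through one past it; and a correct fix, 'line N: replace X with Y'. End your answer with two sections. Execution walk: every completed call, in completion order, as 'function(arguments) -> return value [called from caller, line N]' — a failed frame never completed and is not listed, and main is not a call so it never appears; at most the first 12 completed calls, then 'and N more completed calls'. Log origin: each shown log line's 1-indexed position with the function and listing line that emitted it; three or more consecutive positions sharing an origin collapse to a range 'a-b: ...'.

Answer: the defect is in main at line 56.
Key observation: No log line changed; the fault shows up purely in the output.
Call chain: main.
First divergence: none (the log streams are identical).
Execution walk:
  mix_signals([5, 8, 6, 8, 6]) -> 8  [called from clip_value, line 28]
  pick_anchor([5, 8, 6, 8, 6], 6) -> 2  [called from clip_value, line 29]
  clip_value([5, 8, 6, 8, 6], 6) -> 4  [called from main, line 51]
  update_gauge([5, 8, 6, 8, 6], 6) -> 2  [called from map_offsets, line 43]
  map_offsets([5, 8, 6, 8, 6], 6) -> 18  [called from main, line 53]
Log origins:
  1: logged in main at line 50
  2: logged in clip_value at line 27
  3: logged in mix_signals at line 2
  4: logged in mix_signals at line 7
  5: logged in pick_anchor at line 11
  6-10: logged in pick_anchor at line 16
  11: logged in pick_anchor at line 17
  12: logged in clip_value at line 30
  13: logged in main at line 52
  14: logged in map_offsets at line 42
  15: logged in update_gauge at line 35
  16: logged in update_gauge at line 38
  17: logged in main at line 54
A correct fix: line 56: replace `low` with `span`.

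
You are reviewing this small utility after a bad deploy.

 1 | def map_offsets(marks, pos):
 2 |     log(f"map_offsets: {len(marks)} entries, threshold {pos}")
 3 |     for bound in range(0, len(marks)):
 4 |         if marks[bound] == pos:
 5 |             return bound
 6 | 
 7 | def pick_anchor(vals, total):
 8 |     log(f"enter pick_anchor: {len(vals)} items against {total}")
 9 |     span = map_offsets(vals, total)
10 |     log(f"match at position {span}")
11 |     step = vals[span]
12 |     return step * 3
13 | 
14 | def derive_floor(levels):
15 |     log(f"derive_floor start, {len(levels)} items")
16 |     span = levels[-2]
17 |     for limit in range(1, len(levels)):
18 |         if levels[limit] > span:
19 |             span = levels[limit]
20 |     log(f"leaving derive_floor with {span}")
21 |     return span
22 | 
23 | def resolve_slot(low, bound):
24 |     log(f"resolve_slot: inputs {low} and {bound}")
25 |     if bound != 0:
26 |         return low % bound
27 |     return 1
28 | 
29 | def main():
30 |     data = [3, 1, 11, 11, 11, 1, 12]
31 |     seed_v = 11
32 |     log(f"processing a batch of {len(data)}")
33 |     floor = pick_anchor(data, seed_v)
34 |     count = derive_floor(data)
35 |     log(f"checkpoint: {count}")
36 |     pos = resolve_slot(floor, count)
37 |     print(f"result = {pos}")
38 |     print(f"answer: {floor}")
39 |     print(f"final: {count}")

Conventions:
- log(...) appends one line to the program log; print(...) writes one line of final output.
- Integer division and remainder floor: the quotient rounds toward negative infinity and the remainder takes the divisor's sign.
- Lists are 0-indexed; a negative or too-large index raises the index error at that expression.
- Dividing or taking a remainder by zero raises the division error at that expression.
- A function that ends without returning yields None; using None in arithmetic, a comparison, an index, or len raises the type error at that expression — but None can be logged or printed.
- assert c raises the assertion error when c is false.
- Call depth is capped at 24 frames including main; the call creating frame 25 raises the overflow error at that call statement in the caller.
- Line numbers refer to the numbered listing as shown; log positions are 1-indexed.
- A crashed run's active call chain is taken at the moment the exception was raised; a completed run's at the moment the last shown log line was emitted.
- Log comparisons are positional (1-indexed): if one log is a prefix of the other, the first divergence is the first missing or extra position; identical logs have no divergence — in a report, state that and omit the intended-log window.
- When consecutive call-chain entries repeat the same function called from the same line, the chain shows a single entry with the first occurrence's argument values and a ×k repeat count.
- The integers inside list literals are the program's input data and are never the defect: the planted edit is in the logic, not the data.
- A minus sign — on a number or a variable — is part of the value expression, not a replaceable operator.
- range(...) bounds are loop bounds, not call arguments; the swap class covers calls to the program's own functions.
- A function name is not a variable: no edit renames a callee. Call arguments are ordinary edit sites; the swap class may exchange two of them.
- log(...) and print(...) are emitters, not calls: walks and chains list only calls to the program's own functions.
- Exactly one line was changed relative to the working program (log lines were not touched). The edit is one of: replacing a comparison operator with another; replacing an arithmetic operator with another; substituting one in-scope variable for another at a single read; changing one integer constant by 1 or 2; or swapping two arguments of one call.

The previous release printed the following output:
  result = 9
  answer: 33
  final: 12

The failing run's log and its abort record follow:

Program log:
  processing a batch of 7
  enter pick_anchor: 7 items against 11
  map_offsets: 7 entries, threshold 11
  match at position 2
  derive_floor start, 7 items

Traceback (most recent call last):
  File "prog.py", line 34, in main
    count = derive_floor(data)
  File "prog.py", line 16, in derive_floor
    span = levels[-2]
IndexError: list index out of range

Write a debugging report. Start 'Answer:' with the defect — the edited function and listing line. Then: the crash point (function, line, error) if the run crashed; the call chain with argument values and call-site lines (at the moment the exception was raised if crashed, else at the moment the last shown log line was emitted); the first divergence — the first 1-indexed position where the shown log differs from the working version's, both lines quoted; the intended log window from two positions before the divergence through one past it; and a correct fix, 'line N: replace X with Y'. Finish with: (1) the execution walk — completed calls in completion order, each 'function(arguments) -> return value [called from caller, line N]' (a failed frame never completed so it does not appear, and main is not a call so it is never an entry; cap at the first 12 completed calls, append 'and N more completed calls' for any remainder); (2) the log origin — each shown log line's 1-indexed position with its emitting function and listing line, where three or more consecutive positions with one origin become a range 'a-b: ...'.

Answer: the defect is in derive_floor at line 16.
The tell: After 5 matching log lines the faulty run goes silent, while the working version continues with 'leaving derive_floor with 12'.
Crash: derive_floor, line 16, IndexError.
Call chain: main -> derive_floor([3, 1, 11, 11, 11, 1, 12]) (called at line 34).
First divergence: position 6 — the faulty run's log ends after 5 lines; the working version continues with 'leaving derive_floor with 12'.
Intended log window:
  4: match at position 2
  5: derive_floor start, 7 items
  6: leaving derive_floor with 12
  7: checkpoint: 12
Execution walk:
  map_offsets([3, 1, 11, 11, 11, 1, 12], 11) -> 2  [called from pick_anchor, line 9]
  pick_anchor([3, 1, 11, 11, 11, 1, 12], 11) -> 33  [called from main, line 33]
Log origin:
  1: from main, line 32
  2: from pick_anchor, line 8
  3: from map_offsets, line 2
  4: from pick_anchor, line 10
  5: from derive_floor, line 15
A correct fix: line 16: replace `-2` with `0`.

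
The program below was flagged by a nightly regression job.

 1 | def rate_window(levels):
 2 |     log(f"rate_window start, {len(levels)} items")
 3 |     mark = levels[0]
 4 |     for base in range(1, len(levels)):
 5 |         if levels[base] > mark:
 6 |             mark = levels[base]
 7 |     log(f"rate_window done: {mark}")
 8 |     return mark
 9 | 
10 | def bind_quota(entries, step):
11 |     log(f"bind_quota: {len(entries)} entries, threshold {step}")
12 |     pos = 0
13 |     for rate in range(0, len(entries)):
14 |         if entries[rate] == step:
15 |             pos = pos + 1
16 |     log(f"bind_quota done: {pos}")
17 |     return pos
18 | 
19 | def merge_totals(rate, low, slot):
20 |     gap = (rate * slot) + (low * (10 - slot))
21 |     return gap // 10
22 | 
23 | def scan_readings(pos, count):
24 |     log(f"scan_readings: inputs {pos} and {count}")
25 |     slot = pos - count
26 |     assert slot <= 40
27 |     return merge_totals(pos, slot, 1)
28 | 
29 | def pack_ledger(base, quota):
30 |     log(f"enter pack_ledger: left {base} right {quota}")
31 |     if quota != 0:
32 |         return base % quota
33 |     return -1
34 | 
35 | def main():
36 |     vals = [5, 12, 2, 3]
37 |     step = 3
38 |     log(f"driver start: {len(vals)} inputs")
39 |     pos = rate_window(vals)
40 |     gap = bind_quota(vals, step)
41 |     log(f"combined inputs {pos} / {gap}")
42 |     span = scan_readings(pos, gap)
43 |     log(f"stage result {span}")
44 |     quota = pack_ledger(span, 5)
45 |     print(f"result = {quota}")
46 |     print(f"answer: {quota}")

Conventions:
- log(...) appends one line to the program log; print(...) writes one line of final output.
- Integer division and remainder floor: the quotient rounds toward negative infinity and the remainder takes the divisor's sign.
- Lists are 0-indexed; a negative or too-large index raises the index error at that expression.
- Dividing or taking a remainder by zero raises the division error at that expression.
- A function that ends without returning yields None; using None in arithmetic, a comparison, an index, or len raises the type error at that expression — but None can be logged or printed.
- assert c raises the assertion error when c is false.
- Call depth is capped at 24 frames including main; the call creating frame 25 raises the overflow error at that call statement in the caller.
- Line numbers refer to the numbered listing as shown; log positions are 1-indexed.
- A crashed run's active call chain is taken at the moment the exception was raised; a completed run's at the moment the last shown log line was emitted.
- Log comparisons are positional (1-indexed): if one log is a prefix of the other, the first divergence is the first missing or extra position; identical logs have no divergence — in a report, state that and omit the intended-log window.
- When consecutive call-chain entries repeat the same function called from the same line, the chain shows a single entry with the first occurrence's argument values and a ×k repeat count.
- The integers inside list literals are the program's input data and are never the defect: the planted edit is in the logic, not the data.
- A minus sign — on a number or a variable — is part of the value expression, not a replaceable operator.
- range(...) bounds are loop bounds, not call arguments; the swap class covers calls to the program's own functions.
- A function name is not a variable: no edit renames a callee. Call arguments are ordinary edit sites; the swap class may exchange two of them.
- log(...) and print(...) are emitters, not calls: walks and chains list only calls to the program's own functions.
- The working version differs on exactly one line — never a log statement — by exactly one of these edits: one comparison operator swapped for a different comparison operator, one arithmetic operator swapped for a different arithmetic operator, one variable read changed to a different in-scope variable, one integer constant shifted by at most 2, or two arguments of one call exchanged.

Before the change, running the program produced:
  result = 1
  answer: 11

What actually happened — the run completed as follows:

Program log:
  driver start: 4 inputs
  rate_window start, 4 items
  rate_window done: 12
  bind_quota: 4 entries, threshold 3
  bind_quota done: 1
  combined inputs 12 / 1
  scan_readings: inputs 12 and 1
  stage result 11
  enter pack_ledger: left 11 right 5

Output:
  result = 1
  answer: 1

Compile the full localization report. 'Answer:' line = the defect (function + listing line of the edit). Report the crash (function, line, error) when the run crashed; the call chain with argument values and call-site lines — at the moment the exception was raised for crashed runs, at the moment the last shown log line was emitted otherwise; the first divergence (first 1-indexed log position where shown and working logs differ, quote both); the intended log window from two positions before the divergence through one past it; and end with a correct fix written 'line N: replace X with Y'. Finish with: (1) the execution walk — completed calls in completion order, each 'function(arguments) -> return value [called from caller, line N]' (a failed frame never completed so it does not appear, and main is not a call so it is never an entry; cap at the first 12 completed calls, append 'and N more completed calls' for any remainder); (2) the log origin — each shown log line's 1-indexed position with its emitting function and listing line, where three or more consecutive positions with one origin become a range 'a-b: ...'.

Answer: the defect is in main at line 46.
Key observation: The two runs log identically and part ways only at the printed values.
Call chain: main -> pack_ledger(11, 5) (called at line 44).
First divergence: there is none — every log position agrees.
Execution walk:
  rate_window([5, 12, 2, 3]) -> 12  [called from main, line 39]
  bind_quota([5, 12, 2, 3], 3) -> 1  [called from main, line 40]
  merge_totals(12, 11, 1) -> 11  [called from scan_readings, line 27]
  scan_readings(12, 1) -> 11  [called from main, line 42]
  pack_ledger(11, 5) -> 1  [called from main, line 44]
Log origin:
  1: logged in main at line 38
  2: logged in rate_window at line 2
  3: logged in rate_window at line 7
  4: logged in bind_quota at line 11
  5: logged in bind_quota at line 16
  6: logged in main at line 41
  7: logged in scan_readings at line 24
  8: logged in main at line 43
  9: logged in pack_ledger at line 30
A correct fix: line 46: replace `quota` with `span`.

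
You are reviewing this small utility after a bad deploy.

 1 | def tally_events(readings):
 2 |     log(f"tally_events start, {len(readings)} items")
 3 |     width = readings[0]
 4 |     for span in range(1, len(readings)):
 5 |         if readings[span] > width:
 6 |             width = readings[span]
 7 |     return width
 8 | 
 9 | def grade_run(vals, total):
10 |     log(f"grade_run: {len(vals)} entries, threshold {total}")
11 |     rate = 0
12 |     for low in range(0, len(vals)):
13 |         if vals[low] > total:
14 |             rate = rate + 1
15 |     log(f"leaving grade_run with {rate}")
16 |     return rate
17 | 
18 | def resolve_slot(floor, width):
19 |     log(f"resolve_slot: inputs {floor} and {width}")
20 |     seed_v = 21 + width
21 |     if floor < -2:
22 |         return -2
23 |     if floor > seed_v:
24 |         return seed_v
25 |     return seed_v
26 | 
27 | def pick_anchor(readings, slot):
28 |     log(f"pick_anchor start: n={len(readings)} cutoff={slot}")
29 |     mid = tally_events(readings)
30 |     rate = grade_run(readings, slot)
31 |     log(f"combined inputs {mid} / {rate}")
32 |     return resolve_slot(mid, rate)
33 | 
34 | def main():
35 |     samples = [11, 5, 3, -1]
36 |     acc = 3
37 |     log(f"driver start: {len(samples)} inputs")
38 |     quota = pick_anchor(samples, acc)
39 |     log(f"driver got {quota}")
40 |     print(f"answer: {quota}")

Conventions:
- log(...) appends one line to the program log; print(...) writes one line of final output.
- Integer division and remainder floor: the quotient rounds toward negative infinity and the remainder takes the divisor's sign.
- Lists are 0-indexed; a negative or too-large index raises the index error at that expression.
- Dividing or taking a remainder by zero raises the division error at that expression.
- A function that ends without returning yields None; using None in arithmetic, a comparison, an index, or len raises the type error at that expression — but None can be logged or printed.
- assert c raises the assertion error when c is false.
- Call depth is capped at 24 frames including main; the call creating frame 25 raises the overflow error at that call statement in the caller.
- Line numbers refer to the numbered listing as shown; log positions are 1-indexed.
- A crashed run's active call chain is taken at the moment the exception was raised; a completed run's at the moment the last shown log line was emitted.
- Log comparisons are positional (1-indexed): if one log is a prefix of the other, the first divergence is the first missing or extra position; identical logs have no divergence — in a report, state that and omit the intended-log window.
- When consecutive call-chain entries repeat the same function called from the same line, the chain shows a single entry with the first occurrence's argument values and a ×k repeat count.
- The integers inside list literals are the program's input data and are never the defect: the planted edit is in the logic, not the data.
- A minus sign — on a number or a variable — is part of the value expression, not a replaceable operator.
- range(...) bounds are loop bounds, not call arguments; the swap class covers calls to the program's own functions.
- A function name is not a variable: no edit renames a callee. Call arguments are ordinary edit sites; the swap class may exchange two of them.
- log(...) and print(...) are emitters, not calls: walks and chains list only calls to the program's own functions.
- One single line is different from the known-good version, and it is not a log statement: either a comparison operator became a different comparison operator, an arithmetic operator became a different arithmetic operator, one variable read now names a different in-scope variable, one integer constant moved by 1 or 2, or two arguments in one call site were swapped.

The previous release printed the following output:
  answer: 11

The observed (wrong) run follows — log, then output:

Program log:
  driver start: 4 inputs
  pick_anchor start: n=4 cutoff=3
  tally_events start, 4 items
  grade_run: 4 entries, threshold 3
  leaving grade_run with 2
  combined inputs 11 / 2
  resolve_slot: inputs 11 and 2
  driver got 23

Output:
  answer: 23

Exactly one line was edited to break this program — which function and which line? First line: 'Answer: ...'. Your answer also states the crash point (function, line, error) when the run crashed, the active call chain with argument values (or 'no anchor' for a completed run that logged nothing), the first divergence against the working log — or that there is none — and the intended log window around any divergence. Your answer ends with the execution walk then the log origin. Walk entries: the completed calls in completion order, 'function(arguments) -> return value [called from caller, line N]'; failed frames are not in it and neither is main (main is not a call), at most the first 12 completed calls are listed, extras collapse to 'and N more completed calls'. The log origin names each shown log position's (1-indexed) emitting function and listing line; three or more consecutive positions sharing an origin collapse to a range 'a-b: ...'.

Answer: the defect is in resolve_slot at line 25.
Key observation: Position 8 is the first bad log line: 'driver got 23' should read 'driver got 11'.
Call chain: main.
First divergence: position 8 — shown 'driver got 23', intended 'driver got 11'.
Intended log window:
  6: combined inputs 11 / 2
  7: resolve_slot: inputs 11 and 2
  8: driver got 11
Execution walk:
  tally_events([11, 5, 3, -1]) -> 11  [called from pick_anchor, line 29]
  grade_run([11, 5, 3, -1], 3) -> 2  [called from pick_anchor, line 30]
  resolve_slot(11, 2) -> 23  [called from pick_anchor, line 32]
  pick_anchor([11, 5, 3, -1], 3) -> 23  [called from main, line 38]
Origin of each log line:
  1: logged in main at line 37
  2: logged in pick_anchor at line 28
  3: logged in tally_events at line 2
  4: logged in grade_run at line 10
  5: logged in grade_run at line 15
  6: logged in pick_anchor at line 31
  7: logged in resolve_slot at line 19
  8: logged in main at line 39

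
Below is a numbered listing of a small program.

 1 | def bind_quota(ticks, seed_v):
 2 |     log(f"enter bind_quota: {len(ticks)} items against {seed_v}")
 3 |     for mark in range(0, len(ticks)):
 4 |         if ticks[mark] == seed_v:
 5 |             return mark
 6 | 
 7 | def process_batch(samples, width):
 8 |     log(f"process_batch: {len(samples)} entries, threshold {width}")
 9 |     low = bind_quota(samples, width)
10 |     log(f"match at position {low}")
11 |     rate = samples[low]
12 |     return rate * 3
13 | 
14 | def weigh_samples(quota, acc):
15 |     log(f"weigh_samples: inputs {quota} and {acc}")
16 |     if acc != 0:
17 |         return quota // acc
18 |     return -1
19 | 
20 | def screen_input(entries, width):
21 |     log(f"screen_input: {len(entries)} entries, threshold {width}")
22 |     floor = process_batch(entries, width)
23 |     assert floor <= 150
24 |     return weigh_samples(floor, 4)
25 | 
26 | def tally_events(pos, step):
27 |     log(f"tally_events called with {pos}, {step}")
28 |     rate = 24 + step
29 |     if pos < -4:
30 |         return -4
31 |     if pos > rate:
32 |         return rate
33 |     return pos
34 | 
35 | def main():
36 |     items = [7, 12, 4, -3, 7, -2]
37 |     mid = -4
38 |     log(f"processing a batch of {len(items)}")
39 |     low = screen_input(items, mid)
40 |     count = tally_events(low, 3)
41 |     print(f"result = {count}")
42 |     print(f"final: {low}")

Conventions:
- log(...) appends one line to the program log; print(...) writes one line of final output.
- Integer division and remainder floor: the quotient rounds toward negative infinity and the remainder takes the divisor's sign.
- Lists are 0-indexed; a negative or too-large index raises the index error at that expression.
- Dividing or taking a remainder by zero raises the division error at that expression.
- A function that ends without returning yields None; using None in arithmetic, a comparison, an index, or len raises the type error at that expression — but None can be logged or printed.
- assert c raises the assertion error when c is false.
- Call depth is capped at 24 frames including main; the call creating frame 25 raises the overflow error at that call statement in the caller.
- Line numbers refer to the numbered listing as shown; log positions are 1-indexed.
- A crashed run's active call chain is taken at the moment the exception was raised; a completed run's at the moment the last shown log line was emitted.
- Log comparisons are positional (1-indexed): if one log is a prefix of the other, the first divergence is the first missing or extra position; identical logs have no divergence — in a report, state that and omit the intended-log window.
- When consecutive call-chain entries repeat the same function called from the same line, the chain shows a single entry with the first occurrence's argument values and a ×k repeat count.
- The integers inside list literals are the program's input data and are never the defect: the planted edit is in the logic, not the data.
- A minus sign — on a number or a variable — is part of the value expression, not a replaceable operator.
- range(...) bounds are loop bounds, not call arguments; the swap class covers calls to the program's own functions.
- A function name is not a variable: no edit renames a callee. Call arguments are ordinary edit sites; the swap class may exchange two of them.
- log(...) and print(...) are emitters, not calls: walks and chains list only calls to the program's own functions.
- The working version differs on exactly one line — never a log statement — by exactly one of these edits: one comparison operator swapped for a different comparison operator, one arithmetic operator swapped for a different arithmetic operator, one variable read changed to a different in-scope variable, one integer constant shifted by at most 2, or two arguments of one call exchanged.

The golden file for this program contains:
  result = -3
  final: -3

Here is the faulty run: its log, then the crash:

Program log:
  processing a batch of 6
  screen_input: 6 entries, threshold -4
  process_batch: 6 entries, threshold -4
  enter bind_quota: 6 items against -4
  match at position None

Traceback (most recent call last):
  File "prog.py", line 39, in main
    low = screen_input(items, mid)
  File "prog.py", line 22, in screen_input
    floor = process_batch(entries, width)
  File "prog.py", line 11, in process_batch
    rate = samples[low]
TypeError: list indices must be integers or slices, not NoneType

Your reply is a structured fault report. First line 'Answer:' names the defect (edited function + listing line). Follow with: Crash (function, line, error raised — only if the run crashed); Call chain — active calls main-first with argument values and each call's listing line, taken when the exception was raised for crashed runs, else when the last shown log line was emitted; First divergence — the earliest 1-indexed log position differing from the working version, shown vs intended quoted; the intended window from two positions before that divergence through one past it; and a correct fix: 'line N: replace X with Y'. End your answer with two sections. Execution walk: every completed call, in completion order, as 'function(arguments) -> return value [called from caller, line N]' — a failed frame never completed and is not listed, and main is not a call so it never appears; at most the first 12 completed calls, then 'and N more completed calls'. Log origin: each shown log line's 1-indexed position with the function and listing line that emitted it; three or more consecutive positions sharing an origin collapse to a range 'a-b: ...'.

Answer: the defect is in main at line 37.
The tell: The earliest visible damage is log position 2 — 'screen_input: 6 entries, threshold -4' rather than the intended 'screen_input: 6 entries, threshold -3'.
Crash: process_batch, line 11, TypeError.
Call chain: main -> screen_input([7, 12, 4, -3, 7, -2], -4) (called at line 39) -> process_batch([7, 12, 4, -3, 7, -2], -4) (called at line 22).
First divergence: position 2; shown 'screen_input: 6 entries, threshold -4' vs intended 'screen_input: 6 entries, threshold -3'.
Intended log window:
  1: processing a batch of 6
  2: screen_input: 6 entries, threshold -3
  3: process_batch: 6 entries, threshold -3
Execution walk:
  bind_quota([7, 12, 4, -3, 7, -2], -4) -> None  [called from process_batch, line 9]
Log line origins:
  1 — main, line 38
  2 — screen_input, line 21
  3 — process_batch, line 8
  4 — bind_quota, line 2
  5 — process_batch, line 10
A correct fix: line 37: replace `-4` with `-3`.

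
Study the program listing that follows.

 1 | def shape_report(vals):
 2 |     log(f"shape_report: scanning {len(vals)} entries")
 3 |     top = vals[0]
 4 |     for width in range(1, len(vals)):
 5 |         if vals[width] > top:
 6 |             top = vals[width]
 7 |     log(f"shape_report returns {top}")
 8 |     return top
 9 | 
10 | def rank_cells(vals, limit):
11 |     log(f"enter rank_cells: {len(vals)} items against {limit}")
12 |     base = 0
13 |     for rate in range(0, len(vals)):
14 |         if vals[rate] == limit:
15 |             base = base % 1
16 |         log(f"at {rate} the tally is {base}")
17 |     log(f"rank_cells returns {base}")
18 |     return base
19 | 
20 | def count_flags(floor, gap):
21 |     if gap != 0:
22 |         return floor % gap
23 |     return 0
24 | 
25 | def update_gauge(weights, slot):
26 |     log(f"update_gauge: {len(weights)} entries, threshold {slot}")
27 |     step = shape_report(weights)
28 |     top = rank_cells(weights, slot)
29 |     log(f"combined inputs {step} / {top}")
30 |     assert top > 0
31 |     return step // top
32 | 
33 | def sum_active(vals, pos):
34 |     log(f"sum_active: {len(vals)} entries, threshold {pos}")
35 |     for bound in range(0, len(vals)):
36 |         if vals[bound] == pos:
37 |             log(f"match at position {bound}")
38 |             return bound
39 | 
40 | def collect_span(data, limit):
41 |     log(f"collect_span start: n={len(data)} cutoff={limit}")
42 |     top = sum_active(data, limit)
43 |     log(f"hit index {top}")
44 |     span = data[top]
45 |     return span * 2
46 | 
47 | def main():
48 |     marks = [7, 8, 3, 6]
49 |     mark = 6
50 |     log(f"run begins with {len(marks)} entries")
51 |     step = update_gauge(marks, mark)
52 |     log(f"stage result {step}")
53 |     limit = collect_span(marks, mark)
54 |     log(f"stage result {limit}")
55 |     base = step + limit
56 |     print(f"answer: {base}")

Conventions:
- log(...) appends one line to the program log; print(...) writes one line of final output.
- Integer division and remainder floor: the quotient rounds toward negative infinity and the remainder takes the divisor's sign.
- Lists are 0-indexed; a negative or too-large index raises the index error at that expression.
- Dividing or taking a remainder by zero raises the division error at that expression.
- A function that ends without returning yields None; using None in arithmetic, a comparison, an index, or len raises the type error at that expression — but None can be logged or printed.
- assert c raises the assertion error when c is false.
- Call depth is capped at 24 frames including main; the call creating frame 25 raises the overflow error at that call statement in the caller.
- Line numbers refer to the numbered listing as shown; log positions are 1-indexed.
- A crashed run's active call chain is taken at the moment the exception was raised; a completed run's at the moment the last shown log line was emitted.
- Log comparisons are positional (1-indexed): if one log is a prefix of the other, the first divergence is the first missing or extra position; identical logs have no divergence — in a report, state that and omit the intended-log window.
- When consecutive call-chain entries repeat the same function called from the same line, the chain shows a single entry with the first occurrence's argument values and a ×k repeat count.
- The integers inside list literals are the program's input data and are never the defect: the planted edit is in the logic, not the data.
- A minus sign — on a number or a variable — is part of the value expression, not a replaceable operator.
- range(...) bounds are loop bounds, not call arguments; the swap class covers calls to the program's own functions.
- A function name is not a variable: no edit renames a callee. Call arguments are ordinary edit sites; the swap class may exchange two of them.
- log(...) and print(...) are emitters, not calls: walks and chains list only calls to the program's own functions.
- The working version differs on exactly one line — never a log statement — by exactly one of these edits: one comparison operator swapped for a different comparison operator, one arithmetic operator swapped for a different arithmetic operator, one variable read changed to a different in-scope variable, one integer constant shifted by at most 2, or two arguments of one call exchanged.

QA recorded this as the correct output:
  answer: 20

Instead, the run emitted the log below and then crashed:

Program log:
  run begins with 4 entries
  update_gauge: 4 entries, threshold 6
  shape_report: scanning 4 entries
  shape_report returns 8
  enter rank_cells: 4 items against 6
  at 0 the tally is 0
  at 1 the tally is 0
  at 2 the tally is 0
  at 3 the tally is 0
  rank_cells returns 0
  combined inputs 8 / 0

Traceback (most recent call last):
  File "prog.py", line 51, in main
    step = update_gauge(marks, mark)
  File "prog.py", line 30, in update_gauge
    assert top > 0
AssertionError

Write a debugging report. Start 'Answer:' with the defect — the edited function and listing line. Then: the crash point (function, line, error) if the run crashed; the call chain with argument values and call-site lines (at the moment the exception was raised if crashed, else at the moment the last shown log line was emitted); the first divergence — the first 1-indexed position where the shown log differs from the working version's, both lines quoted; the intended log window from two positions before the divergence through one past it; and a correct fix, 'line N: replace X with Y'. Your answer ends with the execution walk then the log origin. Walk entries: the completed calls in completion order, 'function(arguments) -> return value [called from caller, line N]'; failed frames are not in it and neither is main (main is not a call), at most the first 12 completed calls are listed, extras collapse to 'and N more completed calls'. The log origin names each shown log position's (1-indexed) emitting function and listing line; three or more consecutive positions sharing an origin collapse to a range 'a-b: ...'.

Answer: the defect is in rank_cells at line 15.
Core observation: Position 9 is the first bad log line: 'at 3 the tally is 0' should read 'at 3 the tally is 1'.
Crash: update_gauge, line 30, AssertionError.
Call chain: main -> update_gauge([7, 8, 3, 6], 6) (called at line 51).
First divergence: position 9 — the shown line 'at 3 the tally is 0' should read 'at 3 the tally is 1'.
Intended log window:
  7: at 1 the tally is 0
  8: at 2 the tally is 0
  9: at 3 the tally is 1
  10: rank_cells returns 1
Execution walk:
  shape_report([7, 8, 3, 6]) -> 8  [called from update_gauge, line 27]
  rank_cells([7, 8, 3, 6], 6) -> 0  [called from update_gauge, line 28]
Log origins:
  1 — main, line 50
  2 — update_gauge, line 26
  3 — shape_report, line 2
  4 — shape_report, line 7
  5 — rank_cells, line 11
  6-9 — rank_cells, line 16
  10 — rank_cells, line 17
  11 — update_gauge, line 29
A correct fix: line 15: replace `%` with `+`.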